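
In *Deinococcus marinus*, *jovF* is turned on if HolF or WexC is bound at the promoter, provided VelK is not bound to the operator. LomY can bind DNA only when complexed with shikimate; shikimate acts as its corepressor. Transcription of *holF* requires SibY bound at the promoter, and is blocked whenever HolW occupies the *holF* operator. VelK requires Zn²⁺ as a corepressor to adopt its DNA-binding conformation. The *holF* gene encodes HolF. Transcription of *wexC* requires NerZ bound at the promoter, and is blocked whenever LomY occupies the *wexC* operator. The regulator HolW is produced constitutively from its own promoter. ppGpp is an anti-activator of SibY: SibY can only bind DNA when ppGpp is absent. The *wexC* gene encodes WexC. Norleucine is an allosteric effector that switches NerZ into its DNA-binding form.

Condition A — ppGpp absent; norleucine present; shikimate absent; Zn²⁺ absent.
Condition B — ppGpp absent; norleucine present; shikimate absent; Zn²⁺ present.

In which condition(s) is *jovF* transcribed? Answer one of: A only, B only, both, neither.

Condition A:
HolW is produced constitutively and is active.
ppGpp is absent, so SibY is active.
With repressor HolW bound, *holF* is not transcribed.
So HolF is not produced.
Norleucine is present, so NerZ is active.
Shikimate is absent, so LomY is inactive.
No repressor is bound and NerZ is active, so *wexC* is transcribed.
So WexC is produced and active.
Zn²⁺ is absent, so VelK is inactive.
Activator WexC is present, so *jovF* is transcribed.
→ *jovF* is ON in A.
Condition B:
HolW is produced constitutively and is active.
ppGpp is absent, so SibY is active.
With repressor HolW bound, *holF* is not transcribed.
So HolF is not produced.
Norleucine is present, so NerZ is active.
Shikimate is absent, so LomY is inactive.
No repressor is bound and NerZ is active, so *wexC* is transcribed.
So WexC is produced and active.
Zn²⁺ is present, so VelK is active.
With repressor VelK bound, *jovF* is not transcribed.
→ *jovF* is OFF in B.

A only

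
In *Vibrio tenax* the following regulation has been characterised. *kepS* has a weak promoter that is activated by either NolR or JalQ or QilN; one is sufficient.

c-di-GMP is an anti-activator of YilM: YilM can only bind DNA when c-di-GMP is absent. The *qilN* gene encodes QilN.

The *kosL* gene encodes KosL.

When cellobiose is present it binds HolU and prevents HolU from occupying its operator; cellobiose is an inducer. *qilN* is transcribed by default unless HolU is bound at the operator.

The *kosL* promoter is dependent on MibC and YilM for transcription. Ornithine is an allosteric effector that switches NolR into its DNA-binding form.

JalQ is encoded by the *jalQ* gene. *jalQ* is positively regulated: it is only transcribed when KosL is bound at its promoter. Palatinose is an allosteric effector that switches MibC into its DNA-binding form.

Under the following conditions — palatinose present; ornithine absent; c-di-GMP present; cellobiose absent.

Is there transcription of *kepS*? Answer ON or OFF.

OFF

Ornithine is absent, so NolR is inactive.
Palatinose is present, so MibC is active.
c-di-GMP is present, so YilM is inactive.
Required activator YilM is absent, so *kosL* is not transcribed.
So KosL is not produced.
Required activator KosL is absent, so *jalQ* is not transcribed.
So JalQ is not produced.
Cellobiose is absent, so HolU is active.
With repressor HolU bound, *qilN* is not transcribed.
So QilN is not produced.
No activator is available at the *kepS* promoter, so *kepS* is not transcribed.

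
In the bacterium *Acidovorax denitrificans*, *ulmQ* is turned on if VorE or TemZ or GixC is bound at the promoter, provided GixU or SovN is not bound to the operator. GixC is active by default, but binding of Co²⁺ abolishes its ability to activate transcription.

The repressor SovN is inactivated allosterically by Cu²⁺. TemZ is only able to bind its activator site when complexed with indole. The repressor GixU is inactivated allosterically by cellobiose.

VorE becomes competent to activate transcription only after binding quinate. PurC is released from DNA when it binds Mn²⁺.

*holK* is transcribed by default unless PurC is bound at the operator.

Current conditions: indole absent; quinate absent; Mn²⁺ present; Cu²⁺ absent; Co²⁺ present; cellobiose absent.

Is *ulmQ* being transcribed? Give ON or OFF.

Cellobiose is absent, so GixU is active.
Quinate is absent, so VorE is inactive.
Indole is absent, so TemZ is inactive.
Co²⁺ is present, so GixC is inactive.
Cu²⁺ is absent, so SovN is active.
With repressor GixU bound, *ulmQ* is not transcribed.

OFF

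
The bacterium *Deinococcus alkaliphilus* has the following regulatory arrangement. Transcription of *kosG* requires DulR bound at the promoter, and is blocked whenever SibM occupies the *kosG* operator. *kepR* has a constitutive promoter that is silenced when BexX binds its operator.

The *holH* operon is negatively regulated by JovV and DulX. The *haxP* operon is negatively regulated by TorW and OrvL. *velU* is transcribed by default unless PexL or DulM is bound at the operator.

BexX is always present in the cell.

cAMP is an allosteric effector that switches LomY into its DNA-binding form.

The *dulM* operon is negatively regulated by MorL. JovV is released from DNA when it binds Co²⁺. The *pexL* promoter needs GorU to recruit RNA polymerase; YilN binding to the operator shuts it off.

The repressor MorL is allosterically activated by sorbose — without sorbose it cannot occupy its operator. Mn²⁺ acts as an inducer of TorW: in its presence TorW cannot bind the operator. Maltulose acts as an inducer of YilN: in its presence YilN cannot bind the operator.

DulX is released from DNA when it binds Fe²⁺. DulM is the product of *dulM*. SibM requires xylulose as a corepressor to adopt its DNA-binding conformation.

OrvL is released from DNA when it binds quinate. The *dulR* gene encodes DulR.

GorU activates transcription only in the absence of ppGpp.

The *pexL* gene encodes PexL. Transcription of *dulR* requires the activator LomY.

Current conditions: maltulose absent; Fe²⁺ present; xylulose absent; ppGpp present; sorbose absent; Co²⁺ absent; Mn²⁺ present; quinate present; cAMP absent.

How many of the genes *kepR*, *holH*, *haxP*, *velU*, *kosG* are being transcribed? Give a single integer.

1

BexX is produced constitutively and is active.
With repressor BexX bound, *kepR* is not transcribed.
→ *kepR* is OFF.
Co²⁺ is absent, so JovV is active.
Fe²⁺ is present, so DulX is inactive.
With repressor JovV bound, *holH* is not transcribed.
→ *holH* is OFF.
Mn²⁺ is present, so TorW is inactive.
Quinate is present, so OrvL is inactive.
With no repressor bound, *haxP* is transcribed.
→ *haxP* is ON.
ppGpp is present, so GorU is inactive.
Maltulose is absent, so YilN is active.
With repressor YilN bound, *pexL* is not transcribed.
So PexL is not produced.
Sorbose is absent, so MorL is inactive.
With no repressor bound, *dulM* is transcribed.
So DulM is produced and active.
With repressor DulM bound, *velU* is not transcribed.
→ *velU* is OFF.
cAMP is absent, so LomY is inactive.
Required activator LomY is absent, so *dulR* is not transcribed.
So DulR is not produced.
Xylulose is absent, so SibM is inactive.
Required activator DulR is absent, so *kosG* is not transcribed.
→ *kosG* is OFF.
1 of the 5 genes is transcribed.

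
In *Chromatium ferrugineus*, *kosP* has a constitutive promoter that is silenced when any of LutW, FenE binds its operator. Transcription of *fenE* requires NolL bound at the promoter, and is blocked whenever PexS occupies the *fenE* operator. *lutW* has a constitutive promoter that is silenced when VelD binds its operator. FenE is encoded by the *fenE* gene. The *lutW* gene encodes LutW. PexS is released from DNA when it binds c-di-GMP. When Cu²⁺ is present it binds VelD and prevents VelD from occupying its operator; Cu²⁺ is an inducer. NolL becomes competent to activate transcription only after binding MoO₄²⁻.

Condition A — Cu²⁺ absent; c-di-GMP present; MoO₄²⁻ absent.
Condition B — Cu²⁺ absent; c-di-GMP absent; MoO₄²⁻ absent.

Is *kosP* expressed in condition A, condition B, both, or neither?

both

Condition A:
Cu²⁺ is absent, so VelD is active.
With repressor VelD bound, *lutW* is not transcribed.
So LutW is not produced.
c-di-GMP is present, so PexS is inactive.
MoO₄²⁻ is absent, so NolL is inactive.
Required activator NolL is absent, so *fenE* is not transcribed.
So FenE is not produced.
With no repressor bound, *kosP* is transcribed.
→ *kosP* is ON in A.
Condition B:
Cu²⁺ is absent, so VelD is active.
With repressor VelD bound, *lutW* is not transcribed.
So LutW is not produced.
c-di-GMP is absent, so PexS is active.
MoO₄²⁻ is absent, so NolL is inactive.
With repressor PexS bound, *fenE* is not transcribed.
So FenE is not produced.
With no repressor bound, *kosP* is transcribed.
→ *kosP* is ON in B.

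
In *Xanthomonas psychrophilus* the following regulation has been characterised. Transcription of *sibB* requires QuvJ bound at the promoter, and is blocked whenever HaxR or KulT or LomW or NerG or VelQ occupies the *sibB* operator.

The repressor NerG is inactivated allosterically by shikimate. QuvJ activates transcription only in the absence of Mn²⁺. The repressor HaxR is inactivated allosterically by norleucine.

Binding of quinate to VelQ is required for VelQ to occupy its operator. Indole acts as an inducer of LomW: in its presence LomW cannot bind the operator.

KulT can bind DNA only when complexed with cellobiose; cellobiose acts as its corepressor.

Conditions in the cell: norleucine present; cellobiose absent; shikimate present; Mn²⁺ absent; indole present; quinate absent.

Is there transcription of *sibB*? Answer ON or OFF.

ON

Norleucine is present, so HaxR is inactive.
Cellobiose is absent, so KulT is inactive.
Indole is present, so LomW is inactive.
Shikimate is present, so NerG is inactive.
Quinate is absent, so VelQ is inactive.
Mn²⁺ is absent, so QuvJ is active.
No repressor is bound and QuvJ is active, so *sibB* is transcribed.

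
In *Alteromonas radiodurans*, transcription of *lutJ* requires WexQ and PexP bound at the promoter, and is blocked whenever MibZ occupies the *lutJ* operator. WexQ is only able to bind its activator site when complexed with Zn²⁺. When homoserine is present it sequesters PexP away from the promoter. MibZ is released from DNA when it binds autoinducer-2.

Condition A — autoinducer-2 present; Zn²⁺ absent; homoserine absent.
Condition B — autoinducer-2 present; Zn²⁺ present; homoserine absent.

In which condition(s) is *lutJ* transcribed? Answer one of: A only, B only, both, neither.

Condition A:
Autoinducer-2 is present, so MibZ is inactive.
Zn²⁺ is absent, so WexQ is inactive.
Homoserine is absent, so PexP is active.
Required activator WexQ is absent, so *lutJ* is not transcribed.
→ *lutJ* is OFF in A.
Condition B:
Autoinducer-2 is present, so MibZ is inactive.
Zn²⁺ is present, so WexQ is active.
Homoserine is absent, so PexP is active.
No repressor is bound and WexQ and PexP are active, so *lutJ* is transcribed.
→ *lutJ* is ON in B.

B only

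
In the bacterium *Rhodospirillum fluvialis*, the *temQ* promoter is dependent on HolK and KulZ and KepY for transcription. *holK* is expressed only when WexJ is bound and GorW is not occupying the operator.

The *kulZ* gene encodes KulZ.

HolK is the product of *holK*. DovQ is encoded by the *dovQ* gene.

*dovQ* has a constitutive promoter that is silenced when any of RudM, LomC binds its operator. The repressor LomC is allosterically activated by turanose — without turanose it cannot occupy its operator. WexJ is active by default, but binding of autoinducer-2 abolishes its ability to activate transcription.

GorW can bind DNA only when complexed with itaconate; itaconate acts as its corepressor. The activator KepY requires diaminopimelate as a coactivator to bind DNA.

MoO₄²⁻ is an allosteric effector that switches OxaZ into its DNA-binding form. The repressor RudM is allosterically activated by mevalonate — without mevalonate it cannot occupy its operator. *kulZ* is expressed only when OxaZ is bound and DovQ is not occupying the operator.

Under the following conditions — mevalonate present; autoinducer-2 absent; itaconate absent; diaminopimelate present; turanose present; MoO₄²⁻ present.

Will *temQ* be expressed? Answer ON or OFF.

Itaconate is absent, so GorW is inactive.
Autoinducer-2 is absent, so WexJ is active.
No repressor is bound and WexJ is active, so *holK* is transcribed.
So HolK is produced and active.
Mevalonate is present, so RudM is active.
Turanose is present, so LomC is active.
With repressor RudM bound, *dovQ* is not transcribed.
So DovQ is not produced.
MoO₄²⁻ is present, so OxaZ is active.
No repressor is bound and OxaZ is active, so *kulZ* is transcribed.
So KulZ is produced and active.
Diaminopimelate is present, so KepY is active.
No repressor is bound and HolK and KulZ and KepY are active, so *temQ* is transcribed.

ON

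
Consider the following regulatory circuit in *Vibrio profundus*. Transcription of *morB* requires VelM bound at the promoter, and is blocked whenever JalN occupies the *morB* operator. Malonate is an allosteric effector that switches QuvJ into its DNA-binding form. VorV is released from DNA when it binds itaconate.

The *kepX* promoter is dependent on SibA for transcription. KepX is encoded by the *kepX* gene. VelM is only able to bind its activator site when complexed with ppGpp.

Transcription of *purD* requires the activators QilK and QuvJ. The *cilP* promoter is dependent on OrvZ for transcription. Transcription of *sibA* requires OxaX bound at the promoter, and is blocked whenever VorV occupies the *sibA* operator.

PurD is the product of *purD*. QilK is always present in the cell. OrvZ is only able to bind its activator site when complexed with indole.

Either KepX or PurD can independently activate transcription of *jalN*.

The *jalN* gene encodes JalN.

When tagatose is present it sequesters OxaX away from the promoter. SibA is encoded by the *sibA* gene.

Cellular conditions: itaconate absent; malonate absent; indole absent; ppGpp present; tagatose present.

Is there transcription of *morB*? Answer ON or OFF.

Tagatose is present, so OxaX is inactive.
Itaconate is absent, so VorV is active.
With repressor VorV bound, *sibA* is not transcribed.
So SibA is not produced.
Required activator SibA is absent, so *kepX* is not transcribed.
So KepX is not produced.
QilK is produced constitutively and is active.
Malonate is absent, so QuvJ is inactive.
Required activator QuvJ is absent, so *purD* is not transcribed.
So PurD is not produced.
No activator is available at the *jalN* promoter, so *jalN* is not transcribed.
So JalN is not produced.
ppGpp is present, so VelM is active.
No repressor is bound and VelM is active, so *morB* is transcribed.

ON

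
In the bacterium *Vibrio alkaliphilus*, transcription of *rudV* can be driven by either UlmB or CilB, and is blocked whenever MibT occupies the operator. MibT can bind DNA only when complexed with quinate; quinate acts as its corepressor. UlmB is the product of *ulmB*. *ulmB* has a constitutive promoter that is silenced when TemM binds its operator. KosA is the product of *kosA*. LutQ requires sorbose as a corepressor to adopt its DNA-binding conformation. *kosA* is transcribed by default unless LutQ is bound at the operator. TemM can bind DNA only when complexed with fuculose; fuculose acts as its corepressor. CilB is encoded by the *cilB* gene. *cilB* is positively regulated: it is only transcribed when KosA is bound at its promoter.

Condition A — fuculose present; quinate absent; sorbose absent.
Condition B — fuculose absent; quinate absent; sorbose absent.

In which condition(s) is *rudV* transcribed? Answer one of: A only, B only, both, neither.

Condition A:
Fuculose is present, so TemM is active.
With repressor TemM bound, *ulmB* is not transcribed.
So UlmB is not produced.
Quinate is absent, so MibT is inactive.
Sorbose is absent, so LutQ is inactive.
With no repressor bound, *kosA* is transcribed.
So KosA is produced and active.
No repressor is bound and KosA is active, so *cilB* is transcribed.
So CilB is produced and active.
Activator CilB is present, so *rudV* is transcribed.
→ *rudV* is ON in A.
Condition B:
Fuculose is absent, so TemM is inactive.
With no repressor bound, *ulmB* is transcribed.
So UlmB is produced and active.
Quinate is absent, so MibT is inactive.
Sorbose is absent, so LutQ is inactive.
With no repressor bound, *kosA* is transcribed.
So KosA is produced and active.
No repressor is bound and KosA is active, so *cilB* is transcribed.
So CilB is produced and active.
Activator UlmB is present, so *rudV* is transcribed.
→ *rudV* is ON in B.

both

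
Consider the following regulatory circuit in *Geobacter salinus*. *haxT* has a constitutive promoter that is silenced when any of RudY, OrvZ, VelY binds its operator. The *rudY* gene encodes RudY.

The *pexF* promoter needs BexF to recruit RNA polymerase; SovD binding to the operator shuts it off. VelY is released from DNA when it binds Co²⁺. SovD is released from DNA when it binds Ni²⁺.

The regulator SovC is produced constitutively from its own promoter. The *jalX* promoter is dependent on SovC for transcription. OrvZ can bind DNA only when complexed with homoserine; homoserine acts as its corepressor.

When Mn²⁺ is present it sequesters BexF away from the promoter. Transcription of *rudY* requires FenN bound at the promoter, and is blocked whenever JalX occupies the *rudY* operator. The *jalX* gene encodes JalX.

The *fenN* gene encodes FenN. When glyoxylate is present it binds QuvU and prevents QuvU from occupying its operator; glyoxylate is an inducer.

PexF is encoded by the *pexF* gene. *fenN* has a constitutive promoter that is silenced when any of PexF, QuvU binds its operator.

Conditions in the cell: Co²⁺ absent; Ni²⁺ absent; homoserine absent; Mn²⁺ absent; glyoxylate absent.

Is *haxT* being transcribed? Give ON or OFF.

OFF

SovC is produced constitutively and is active.
No repressor is bound and SovC is active, so *jalX* is transcribed.
So JalX is produced and active.
Ni²⁺ is absent, so SovD is active.
Mn²⁺ is absent, so BexF is active.
With repressor SovD bound, *pexF* is not transcribed.
So PexF is not produced.
Glyoxylate is absent, so QuvU is active.
With repressor QuvU bound, *fenN* is not transcribed.
So FenN is not produced.
With repressor JalX bound, *rudY* is not transcribed.
So RudY is not produced.
Homoserine is absent, so OrvZ is inactive.
Co²⁺ is absent, so VelY is active.
With repressor VelY bound, *haxT* is not transcribed.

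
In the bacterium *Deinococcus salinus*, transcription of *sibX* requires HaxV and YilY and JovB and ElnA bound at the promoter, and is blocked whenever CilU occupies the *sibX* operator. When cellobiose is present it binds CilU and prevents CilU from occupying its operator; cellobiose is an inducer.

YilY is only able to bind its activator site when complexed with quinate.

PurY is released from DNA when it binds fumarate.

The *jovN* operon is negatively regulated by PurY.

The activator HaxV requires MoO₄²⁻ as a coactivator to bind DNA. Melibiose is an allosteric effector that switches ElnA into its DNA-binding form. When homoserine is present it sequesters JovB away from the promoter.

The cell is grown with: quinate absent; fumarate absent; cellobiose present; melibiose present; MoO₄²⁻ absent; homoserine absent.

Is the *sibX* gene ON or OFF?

MoO₄²⁻ is absent, so HaxV is inactive.
Quinate is absent, so YilY is inactive.
Homoserine is absent, so JovB is active.
Cellobiose is present, so CilU is inactive.
Melibiose is present, so ElnA is active.
Required activator HaxV is absent, so *sibX* is not transcribed.

OFF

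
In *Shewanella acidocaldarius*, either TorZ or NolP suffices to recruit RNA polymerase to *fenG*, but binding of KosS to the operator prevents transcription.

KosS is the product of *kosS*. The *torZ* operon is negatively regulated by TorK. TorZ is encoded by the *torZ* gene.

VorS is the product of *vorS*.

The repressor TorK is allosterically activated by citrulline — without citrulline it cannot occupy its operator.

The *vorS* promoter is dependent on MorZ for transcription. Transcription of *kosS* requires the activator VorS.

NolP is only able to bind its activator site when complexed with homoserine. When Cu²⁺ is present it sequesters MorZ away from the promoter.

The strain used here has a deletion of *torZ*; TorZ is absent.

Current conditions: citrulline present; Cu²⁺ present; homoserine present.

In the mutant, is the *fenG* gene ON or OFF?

TorZ is non-functional in this strain, so it has no effect.
Cu²⁺ is present, so MorZ is inactive.
Required activator MorZ is absent, so *vorS* is not transcribed.
So VorS is not produced.
Required activator VorS is absent, so *kosS* is not transcribed.
So KosS is not produced.
Homoserine is present, so NolP is active.
Activator NolP is present, so *fenG* is transcribed.

ON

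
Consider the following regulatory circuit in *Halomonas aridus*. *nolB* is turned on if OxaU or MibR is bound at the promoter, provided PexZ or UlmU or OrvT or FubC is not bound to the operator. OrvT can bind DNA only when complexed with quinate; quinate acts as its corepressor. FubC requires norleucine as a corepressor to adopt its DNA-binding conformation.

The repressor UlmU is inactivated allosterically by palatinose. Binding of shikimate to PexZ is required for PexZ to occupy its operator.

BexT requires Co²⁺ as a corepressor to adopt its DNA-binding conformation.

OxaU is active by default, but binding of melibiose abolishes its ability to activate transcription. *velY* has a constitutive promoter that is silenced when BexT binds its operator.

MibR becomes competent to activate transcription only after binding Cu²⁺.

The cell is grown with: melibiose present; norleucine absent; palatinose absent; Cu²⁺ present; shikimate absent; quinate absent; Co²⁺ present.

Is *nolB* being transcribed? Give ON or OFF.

Shikimate is absent, so PexZ is inactive.
Melibiose is present, so OxaU is inactive.
Palatinose is absent, so UlmU is active.
Cu²⁺ is present, so MibR is active.
Quinate is absent, so OrvT is inactive.
Norleucine is absent, so FubC is inactive.
With repressor UlmU bound, *nolB* is not transcribed.

OFF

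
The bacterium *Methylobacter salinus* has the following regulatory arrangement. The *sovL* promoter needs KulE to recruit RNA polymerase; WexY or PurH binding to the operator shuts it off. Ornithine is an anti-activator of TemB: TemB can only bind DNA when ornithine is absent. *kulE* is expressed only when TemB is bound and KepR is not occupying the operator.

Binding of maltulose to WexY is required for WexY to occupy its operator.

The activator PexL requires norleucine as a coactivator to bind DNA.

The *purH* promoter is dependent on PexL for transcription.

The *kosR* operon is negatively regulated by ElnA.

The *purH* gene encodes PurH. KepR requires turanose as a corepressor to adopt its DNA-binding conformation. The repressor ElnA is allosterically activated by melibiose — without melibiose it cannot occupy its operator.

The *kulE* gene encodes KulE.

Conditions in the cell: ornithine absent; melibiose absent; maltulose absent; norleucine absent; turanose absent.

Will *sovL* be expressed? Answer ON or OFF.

Maltulose is absent, so WexY is inactive.
Ornithine is absent, so TemB is active.
Turanose is absent, so KepR is inactive.
No repressor is bound and TemB is active, so *kulE* is transcribed.
So KulE is produced and active.
Norleucine is absent, so PexL is inactive.
Required activator PexL is absent, so *purH* is not transcribed.
So PurH is not produced.
No repressor is bound and KulE is active, so *sovL* is transcribed.

ON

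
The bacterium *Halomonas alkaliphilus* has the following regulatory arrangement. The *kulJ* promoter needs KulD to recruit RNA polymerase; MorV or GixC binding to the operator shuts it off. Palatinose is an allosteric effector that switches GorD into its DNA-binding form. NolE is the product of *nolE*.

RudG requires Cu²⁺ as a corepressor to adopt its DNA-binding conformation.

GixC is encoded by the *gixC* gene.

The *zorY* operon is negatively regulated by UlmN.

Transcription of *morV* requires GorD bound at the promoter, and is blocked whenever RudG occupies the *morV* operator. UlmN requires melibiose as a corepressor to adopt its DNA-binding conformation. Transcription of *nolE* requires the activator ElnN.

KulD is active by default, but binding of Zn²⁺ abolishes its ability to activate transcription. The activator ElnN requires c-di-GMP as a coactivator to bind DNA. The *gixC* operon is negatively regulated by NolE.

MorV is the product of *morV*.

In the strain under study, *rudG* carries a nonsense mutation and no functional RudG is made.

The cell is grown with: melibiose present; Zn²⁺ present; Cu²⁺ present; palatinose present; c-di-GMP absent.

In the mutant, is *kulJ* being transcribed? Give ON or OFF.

OFF

Palatinose is present, so GorD is active.
RudG is non-functional in this strain, so it has no effect.
No repressor is bound and GorD is active, so *morV* is transcribed.
So MorV is produced and active.
c-di-GMP is absent, so ElnN is inactive.
Required activator ElnN is absent, so *nolE* is not transcribed.
So NolE is not produced.
With no repressor bound, *gixC* is transcribed.
So GixC is produced and active.
Zn²⁺ is present, so KulD is inactive.
With repressor MorV bound, *kulJ* is not transcribed.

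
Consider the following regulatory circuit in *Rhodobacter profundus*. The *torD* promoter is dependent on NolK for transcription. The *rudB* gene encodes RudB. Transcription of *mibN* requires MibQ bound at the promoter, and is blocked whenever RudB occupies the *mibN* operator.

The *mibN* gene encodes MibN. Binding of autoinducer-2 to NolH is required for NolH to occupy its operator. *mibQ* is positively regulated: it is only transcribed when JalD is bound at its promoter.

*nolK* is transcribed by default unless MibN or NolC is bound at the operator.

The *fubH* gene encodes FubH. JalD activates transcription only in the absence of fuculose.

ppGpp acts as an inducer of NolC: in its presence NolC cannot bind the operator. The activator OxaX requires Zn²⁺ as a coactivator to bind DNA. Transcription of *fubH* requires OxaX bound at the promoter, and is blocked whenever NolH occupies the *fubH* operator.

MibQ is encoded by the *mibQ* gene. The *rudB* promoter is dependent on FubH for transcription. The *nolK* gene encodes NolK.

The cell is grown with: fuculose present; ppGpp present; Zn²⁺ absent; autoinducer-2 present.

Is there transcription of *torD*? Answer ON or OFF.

ON

Autoinducer-2 is present, so NolH is active.
Zn²⁺ is absent, so OxaX is inactive.
With repressor NolH bound, *fubH* is not transcribed.
So FubH is not produced.
Required activator FubH is absent, so *rudB* is not transcribed.
So RudB is not produced.
Fuculose is present, so JalD is inactive.
Required activator JalD is absent, so *mibQ* is not transcribed.
So MibQ is not produced.
Required activator MibQ is absent, so *mibN* is not transcribed.
So MibN is not produced.
ppGpp is present, so NolC is inactive.
With no repressor bound, *nolK* is transcribed.
So NolK is produced and active.
No repressor is bound and NolK is active, so *torD* is transcribed.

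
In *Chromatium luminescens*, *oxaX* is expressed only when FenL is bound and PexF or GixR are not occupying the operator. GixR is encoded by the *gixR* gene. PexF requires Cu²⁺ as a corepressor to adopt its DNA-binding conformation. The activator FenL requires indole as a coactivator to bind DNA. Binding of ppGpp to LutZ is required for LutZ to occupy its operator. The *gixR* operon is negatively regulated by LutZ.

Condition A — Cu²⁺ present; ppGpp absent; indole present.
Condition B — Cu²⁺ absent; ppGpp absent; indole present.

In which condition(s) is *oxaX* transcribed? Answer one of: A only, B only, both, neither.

Condition A:
Cu²⁺ is present, so PexF is active.
ppGpp is absent, so LutZ is inactive.
With no repressor bound, *gixR* is transcribed.
So GixR is produced and active.
Indole is present, so FenL is active.
With repressor PexF bound, *oxaX* is not transcribed.
→ *oxaX* is OFF in A.
Condition B:
Cu²⁺ is absent, so PexF is inactive.
ppGpp is absent, so LutZ is inactive.
With no repressor bound, *gixR* is transcribed.
So GixR is produced and active.
Indole is present, so FenL is active.
With repressor GixR bound, *oxaX* is not transcribed.
→ *oxaX* is OFF in B.

neither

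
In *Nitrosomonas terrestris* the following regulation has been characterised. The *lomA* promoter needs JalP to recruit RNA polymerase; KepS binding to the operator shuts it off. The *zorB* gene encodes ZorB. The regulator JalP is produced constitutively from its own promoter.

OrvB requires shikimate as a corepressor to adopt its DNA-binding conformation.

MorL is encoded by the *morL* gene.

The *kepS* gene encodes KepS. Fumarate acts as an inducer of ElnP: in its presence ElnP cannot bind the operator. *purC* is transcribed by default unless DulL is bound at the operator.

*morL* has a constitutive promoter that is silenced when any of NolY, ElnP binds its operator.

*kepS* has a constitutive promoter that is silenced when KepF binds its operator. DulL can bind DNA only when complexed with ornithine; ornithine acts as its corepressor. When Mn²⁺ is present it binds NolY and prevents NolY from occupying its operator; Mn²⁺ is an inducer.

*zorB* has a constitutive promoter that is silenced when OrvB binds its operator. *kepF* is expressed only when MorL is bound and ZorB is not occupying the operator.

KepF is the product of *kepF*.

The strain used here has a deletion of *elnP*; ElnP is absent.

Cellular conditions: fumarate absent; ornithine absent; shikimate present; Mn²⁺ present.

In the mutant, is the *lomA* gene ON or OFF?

ON

JalP is produced constitutively and is active.
Mn²⁺ is present, so NolY is inactive.
ElnP is non-functional in this strain, so it has no effect.
With no repressor bound, *morL* is transcribed.
So MorL is produced and active.
Shikimate is present, so OrvB is active.
With repressor OrvB bound, *zorB* is not transcribed.
So ZorB is not produced.
No repressor is bound and MorL is active, so *kepF* is transcribed.
So KepF is produced and active.
With repressor KepF bound, *kepS* is not transcribed.
So KepS is not produced.
No repressor is bound and JalP is active, so *lomA* is transcribed.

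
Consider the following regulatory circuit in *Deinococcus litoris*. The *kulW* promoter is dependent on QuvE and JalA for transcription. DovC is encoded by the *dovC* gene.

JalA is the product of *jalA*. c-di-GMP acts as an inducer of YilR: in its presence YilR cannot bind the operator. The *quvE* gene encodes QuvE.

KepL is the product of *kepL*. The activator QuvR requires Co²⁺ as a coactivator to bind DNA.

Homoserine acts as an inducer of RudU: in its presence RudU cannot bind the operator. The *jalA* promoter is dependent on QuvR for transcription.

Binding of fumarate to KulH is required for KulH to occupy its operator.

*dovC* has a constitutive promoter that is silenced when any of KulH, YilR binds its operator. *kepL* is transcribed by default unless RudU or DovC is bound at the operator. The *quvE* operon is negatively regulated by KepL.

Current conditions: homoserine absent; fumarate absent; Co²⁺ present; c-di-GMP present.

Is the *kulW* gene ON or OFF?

Homoserine is absent, so RudU is active.
Fumarate is absent, so KulH is inactive.
c-di-GMP is present, so YilR is inactive.
With no repressor bound, *dovC* is transcribed.
So DovC is produced and active.
With repressor RudU bound, *kepL* is not transcribed.
So KepL is not produced.
With no repressor bound, *quvE* is transcribed.
So QuvE is produced and active.
Co²⁺ is present, so QuvR is active.
No repressor is bound and QuvR is active, so *jalA* is transcribed.
So JalA is produced and active.
No repressor is bound and QuvE and JalA are active, so *kulW* is transcribed.

ON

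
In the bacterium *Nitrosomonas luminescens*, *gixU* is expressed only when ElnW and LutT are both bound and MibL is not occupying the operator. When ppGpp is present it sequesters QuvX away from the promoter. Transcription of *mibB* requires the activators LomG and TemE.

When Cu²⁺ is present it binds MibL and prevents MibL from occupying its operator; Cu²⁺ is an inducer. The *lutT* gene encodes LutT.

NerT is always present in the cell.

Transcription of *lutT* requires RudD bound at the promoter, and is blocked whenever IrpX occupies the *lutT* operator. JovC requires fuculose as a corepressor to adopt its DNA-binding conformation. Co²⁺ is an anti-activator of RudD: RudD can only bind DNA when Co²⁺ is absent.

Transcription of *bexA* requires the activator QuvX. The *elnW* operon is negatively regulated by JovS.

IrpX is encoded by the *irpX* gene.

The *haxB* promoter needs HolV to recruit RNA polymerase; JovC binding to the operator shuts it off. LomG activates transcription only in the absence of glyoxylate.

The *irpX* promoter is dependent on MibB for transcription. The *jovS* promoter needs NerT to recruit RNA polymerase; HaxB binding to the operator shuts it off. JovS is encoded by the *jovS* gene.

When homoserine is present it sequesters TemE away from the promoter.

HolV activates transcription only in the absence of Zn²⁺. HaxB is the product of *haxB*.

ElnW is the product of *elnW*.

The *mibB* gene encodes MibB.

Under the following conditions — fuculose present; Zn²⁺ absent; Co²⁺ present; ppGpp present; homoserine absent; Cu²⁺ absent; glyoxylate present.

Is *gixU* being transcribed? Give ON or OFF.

OFF

Cu²⁺ is absent, so MibL is active.
NerT is produced constitutively and is active.
Fuculose is present, so JovC is active.
Zn²⁺ is absent, so HolV is active.
With repressor JovC bound, *haxB* is not transcribed.
So HaxB is not produced.
No repressor is bound and NerT is active, so *jovS* is transcribed.
So JovS is produced and active.
With repressor JovS bound, *elnW* is not transcribed.
So ElnW is not produced.
Co²⁺ is present, so RudD is inactive.
Glyoxylate is present, so LomG is inactive.
Homoserine is absent, so TemE is active.
Required activator LomG is absent, so *mibB* is not transcribed.
So MibB is not produced.
Required activator MibB is absent, so *irpX* is not transcribed.
So IrpX is not produced.
Required activator RudD is absent, so *lutT* is not transcribed.
So LutT is not produced.
With repressor MibL bound, *gixU* is not transcribed.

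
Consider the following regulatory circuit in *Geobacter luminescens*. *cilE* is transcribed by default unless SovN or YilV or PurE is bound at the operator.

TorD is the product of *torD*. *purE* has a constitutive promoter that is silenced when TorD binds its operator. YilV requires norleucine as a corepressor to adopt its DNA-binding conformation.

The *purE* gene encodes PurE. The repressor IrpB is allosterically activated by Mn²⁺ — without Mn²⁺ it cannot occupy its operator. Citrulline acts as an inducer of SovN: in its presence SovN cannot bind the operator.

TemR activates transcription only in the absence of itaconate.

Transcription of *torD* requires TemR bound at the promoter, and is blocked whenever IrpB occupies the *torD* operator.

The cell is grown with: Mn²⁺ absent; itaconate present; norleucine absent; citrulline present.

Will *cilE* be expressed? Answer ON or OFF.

Citrulline is present, so SovN is inactive.
Norleucine is absent, so YilV is inactive.
Mn²⁺ is absent, so IrpB is inactive.
Itaconate is present, so TemR is inactive.
Required activator TemR is absent, so *torD* is not transcribed.
So TorD is not produced.
With no repressor bound, *purE* is transcribed.
So PurE is produced and active.
With repressor PurE bound, *cilE* is not transcribed.

OFF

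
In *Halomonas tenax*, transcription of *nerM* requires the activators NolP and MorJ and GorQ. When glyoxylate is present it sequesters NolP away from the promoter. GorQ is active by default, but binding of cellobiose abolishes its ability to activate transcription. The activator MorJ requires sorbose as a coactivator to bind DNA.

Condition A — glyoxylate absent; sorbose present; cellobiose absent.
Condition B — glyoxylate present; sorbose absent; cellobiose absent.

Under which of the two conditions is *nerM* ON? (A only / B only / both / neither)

Condition A:
Glyoxylate is absent, so NolP is active.
Sorbose is present, so MorJ is active.
Cellobiose is absent, so GorQ is active.
No repressor is bound and NolP and MorJ and GorQ are active, so *nerM* is transcribed.
→ *nerM* is ON in A.
Condition B:
Glyoxylate is present, so NolP is inactive.
Sorbose is absent, so MorJ is inactive.
Cellobiose is absent, so GorQ is active.
Required activator NolP is absent, so *nerM* is not transcribed.
→ *nerM* is OFF in B.

A only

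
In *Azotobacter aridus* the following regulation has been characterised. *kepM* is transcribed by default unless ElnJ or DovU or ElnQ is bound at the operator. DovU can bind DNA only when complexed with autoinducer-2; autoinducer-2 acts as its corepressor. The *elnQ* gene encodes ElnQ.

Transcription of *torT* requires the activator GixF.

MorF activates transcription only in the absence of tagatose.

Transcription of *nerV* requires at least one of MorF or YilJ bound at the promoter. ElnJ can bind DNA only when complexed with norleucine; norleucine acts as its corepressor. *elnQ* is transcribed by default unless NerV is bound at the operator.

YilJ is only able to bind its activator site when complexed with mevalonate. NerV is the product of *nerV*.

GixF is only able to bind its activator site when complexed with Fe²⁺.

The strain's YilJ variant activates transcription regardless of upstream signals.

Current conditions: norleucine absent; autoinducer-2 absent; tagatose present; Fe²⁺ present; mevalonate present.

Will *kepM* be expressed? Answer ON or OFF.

Norleucine is absent, so ElnJ is inactive.
Autoinducer-2 is absent, so DovU is inactive.
Tagatose is present, so MorF is inactive.
YilJ is constitutively active in this strain.
Activator YilJ is present, so *nerV* is transcribed.
So NerV is produced and active.
With repressor NerV bound, *elnQ* is not transcribed.
So ElnQ is not produced.
With no repressor bound, *kepM* is transcribed.

ON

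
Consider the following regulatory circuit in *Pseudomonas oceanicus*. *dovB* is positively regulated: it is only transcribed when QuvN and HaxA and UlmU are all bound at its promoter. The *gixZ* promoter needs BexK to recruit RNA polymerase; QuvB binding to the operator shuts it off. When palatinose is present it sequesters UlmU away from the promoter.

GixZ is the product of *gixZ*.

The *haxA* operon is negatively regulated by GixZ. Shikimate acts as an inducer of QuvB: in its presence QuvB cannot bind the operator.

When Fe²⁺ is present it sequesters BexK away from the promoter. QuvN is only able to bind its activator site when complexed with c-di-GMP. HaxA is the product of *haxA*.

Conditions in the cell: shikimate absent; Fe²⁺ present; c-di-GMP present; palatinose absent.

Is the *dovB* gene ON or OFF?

c-di-GMP is present, so QuvN is active.
Shikimate is absent, so QuvB is active.
Fe²⁺ is present, so BexK is inactive.
With repressor QuvB bound, *gixZ* is not transcribed.
So GixZ is not produced.
With no repressor bound, *haxA* is transcribed.
So HaxA is produced and active.
Palatinose is absent, so UlmU is active.
No repressor is bound and QuvN and HaxA and UlmU are active, so *dovB* is transcribed.

ON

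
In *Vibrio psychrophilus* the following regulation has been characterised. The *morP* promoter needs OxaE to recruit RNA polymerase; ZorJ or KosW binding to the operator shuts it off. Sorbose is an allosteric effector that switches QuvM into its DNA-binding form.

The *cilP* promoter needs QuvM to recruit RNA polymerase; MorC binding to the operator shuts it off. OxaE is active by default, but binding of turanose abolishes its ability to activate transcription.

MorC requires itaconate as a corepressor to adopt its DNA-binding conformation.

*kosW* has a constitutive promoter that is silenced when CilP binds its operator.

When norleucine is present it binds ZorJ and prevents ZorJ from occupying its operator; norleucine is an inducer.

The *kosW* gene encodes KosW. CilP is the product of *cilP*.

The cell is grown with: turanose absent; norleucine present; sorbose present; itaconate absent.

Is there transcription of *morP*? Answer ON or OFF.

Norleucine is present, so ZorJ is inactive.
Turanose is absent, so OxaE is active.
Sorbose is present, so QuvM is active.
Itaconate is absent, so MorC is inactive.
No repressor is bound and QuvM is active, so *cilP* is transcribed.
So CilP is produced and active.
With repressor CilP bound, *kosW* is not transcribed.
So KosW is not produced.
No repressor is bound and OxaE is active, so *morP* is transcribed.

ON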